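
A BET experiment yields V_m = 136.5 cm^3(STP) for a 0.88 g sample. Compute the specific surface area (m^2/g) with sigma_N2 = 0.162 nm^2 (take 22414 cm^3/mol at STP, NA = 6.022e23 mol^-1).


Number of moles in monolayer = V_m / 22414 = 136.5 / 22414 = 0.00608994
Number of molecules = moles * NA = 0.00608994 * 6.022e23
SA = molecules * sigma / mass
SA = (136.5 / 22414) * 6.022e23 * 0.162e-18 / 0.88
SA = 675.1 m^2/g

675.1


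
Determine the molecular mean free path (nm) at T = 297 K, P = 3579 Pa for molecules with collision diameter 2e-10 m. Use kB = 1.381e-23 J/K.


Mean free path: lambda = kB*T / (sqrt(2) * pi * d^2 * P)
lambda = 1.381e-23 * 297 / (sqrt(2) * pi * (2e-10)^2 * 3579)
lambda = 6.44857e-06 m
lambda = 6448.57 nm

6448.57


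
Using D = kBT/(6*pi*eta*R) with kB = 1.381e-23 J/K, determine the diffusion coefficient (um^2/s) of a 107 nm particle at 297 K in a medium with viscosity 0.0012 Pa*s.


Radius R = 107/2 = 53.5 nm = 5.35e-08 m
D = kB*T / (6*pi*eta*R)
D = 1.381e-23 * 297 / (6 * pi * 0.0012 * 5.35e-08)
D = 3.38933e-12 m^2/s = 3.389 um^2/s

3.389


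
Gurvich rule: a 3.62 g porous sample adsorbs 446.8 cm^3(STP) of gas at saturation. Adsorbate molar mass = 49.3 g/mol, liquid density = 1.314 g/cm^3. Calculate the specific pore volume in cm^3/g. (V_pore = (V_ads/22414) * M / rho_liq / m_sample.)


Moles adsorbed n = V_ads / 22414 = 446.8 / 22414 = 1.993397e-02 mol
Liquid volume V_liq = n * M / rho_liq = 1.993397e-02 * 49.3 / 1.314 = 0.74790 cm^3
Specific pore volume V_pore = V_liq / m_sample = 0.74790 / 3.62
V_pore = 0.2066 cm^3/g

0.2066


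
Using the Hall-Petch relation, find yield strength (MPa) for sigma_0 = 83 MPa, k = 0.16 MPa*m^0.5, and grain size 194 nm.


d = 194 nm = 1.94e-07 m
sqrt(d) = 0.0004404543
Hall-Petch contribution = k / sqrt(d) = 0.16 / 0.0004404543 = 363.3 MPa
sigma = sigma_0 + k/sqrt(d) = 83 + 363.3 = 446.3 MPa

446.3


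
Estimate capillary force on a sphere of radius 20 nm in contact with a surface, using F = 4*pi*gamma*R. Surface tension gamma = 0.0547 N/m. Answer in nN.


Convert radius: R = 20 nm = 2e-08 m
F = 4 * pi * gamma * R
F = 4 * pi * 0.0547 * 2e-08
F = 1.37476e-08 N = 13.7476 nN

13.7476


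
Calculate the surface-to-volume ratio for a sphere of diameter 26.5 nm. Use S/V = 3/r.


Radius r = 26.5/2 = 13.25 nm
S/V = 3 / r = 3 / 13.25
S/V = 0.2264 nm^-1

0.2264


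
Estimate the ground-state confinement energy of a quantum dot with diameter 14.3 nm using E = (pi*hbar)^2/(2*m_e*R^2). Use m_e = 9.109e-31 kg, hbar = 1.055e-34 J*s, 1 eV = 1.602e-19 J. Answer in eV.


Radius R = 14.3/2 = 7.15 nm = 7.15e-09 m
E = (pi * 1.055e-34)^2 / (2 * 9.109e-31 * (7.15e-09)^2)
E(J) = 1.17948e-21
E = E(J) / 1.602e-19 = 0.0074 eV

0.0074


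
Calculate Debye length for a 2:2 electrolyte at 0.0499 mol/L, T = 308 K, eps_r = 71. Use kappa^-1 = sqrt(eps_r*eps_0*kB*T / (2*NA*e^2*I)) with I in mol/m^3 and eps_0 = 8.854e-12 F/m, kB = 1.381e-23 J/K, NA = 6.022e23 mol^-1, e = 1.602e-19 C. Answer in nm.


Ionic strength I = 0.0499 * 2^2 * 1000 = 199.6 mol/m^3
kappa^-1 = sqrt(71 * 8.854e-12 * 1.381e-23 * 308 / (2 * 6.022e23 * (1.602e-19)^2 * 199.6))
kappa^-1 = 0.658 nm

0.658


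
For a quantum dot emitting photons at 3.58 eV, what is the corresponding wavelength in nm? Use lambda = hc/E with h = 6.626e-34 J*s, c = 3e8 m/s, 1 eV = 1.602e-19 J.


Convert energy: E = 3.58 eV = 3.58 * 1.602e-19 = 5.73516e-19 J
lambda = h*c / E = 6.626e-34 * 3e8 / 5.73516e-19
lambda = 3.46599e-07 m = 346.6 nm

346.6


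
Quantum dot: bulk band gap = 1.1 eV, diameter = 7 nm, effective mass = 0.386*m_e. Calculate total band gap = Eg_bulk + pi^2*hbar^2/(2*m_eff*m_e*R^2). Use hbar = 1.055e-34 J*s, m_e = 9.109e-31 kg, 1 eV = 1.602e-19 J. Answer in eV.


Radius R = 7/2 nm = 3.5e-09 m
Confinement energy dE = pi^2 * hbar^2 / (2 * m_eff * m_e * R^2)
dE = pi^2 * (1.055e-34)^2 / (2 * 0.386 * 9.109e-31 * (3.5e-09)^2) J, divided by 1.602e-19 J/eV
dE = 0.0796 eV
Total band gap = E_g(bulk) + dE = 1.1 + 0.0796 = 1.1796 eV

1.1796


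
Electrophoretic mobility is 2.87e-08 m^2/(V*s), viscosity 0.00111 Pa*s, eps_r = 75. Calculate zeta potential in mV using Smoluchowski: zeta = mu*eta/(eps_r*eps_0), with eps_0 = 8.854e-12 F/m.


Smoluchowski equation: zeta = mu * eta / (eps_r * eps_0)
zeta = 2.87e-08 * 0.00111 / (75 * 8.854e-12)
zeta = 0.047974 V = 47.97 mV

47.97


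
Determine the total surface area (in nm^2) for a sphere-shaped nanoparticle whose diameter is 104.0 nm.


Radius r = 104.0/2 = 52 nm
Surface area SA = 4 * pi * r^2
SA = 4 * pi * (52)^2
SA = 33979.47 nm^2

33979.47


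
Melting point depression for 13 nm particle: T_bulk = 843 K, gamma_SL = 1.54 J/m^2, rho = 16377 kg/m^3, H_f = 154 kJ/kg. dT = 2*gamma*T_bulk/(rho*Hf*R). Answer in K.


Radius R = 13/2 = 6.5 nm = 6.5e-09 m
Convert H_f = 154 kJ/kg = 154000 J/kg
dT = 2 * gamma_SL * T_bulk / (rho * H_f * R)
dT = 2 * 1.54 * 843 / (16377 * 154000 * 6.5e-09)
dT = 158.4 K

158.4


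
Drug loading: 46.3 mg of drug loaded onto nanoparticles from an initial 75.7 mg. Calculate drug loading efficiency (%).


Drug loading efficiency = (drug loaded / drug initial) * 100
DLE = 46.3 / 75.7 * 100
DLE = 0.6116 * 100
DLE = 61.16%

61.16


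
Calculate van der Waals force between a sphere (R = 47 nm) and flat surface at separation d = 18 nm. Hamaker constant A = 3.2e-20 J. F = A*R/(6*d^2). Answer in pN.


Convert to SI: R = 47 nm = 4.7e-08 m, d = 18 nm = 1.8e-08 m
F = A * R / (6 * d^2)
F = 3.2e-20 * 4.7e-08 / (6 * (1.8e-08)^2)
F = 7.73663e-13 N = 0.774 pN

0.774


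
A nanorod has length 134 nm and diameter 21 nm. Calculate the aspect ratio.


Aspect ratio AR = length / diameter
AR = 134 / 21
AR = 6.38

6.38


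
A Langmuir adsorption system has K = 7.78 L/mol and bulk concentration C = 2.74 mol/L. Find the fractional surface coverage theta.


Langmuir isotherm: theta = K*C / (1 + K*C)
K*C = 7.78 * 2.74 = 21.3172
theta = 21.3172 / (1 + 21.3172) = 21.3172 / 22.3172
theta = 0.9552

0.9552


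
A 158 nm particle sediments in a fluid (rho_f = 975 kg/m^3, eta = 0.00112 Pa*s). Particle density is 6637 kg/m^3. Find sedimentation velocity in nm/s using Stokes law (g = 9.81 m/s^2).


Radius R = 158/2 nm = 7.9e-08 m
Density difference = 6637 - 975 = 5662 kg/m^3
v = 2 * R^2 * (rho_p - rho_f) * g / (9 * eta)
v = 2 * (7.9e-08)^2 * 5662 * 9.81 / (9 * 0.00112)
v = 6.87801e-08 m/s = 68.7801 nm/s

68.7801


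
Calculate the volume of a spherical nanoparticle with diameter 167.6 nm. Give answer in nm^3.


Radius r = 167.6/2 = 83.8 nm
Volume V = (4/3) * pi * r^3
V = (4/3) * pi * (83.8)^3
V = 2465021.24 nm^3

2465021.24


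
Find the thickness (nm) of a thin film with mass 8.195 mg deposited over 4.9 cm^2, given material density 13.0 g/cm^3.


Convert: m = 8.195 mg = 8.1950e-06 kg, A = 4.9 cm^2 = 4.9000e-04 m^2, rho = 13.0 g/cm^3 = 13000 kg/m^3
t = m / (A * rho)
t = 8.1950e-06 / (4.9000e-04 * 13000)
t = 1.2865e-06 m = 1286.5 nm

1286.5


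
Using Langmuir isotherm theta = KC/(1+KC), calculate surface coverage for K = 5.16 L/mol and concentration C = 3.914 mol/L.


Langmuir isotherm: theta = K*C / (1 + K*C)
K*C = 5.16 * 3.914 = 20.19624
theta = 20.19624 / (1 + 20.19624) = 20.19624 / 21.19624
theta = 0.9528

0.9528


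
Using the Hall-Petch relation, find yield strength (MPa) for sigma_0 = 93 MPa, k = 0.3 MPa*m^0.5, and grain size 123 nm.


d = 123 nm = 1.23e-07 m
sqrt(d) = 0.0003507136
Hall-Petch contribution = k / sqrt(d) = 0.3 / 0.0003507136 = 855.4 MPa
sigma = sigma_0 + k/sqrt(d) = 93 + 855.4 = 948.4 MPa

948.4


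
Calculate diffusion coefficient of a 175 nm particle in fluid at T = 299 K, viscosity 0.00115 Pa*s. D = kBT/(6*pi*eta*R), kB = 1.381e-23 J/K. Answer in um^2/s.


Radius R = 175/2 = 87.5 nm = 8.75e-08 m
D = kB*T / (6*pi*eta*R)
D = 1.381e-23 * 299 / (6 * pi * 0.00115 * 8.75e-08)
D = 2.177e-12 m^2/s = 2.177 um^2/s

2.177


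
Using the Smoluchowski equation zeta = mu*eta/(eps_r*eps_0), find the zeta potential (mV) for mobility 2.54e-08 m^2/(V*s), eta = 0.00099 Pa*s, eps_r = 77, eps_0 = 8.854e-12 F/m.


Smoluchowski equation: zeta = mu * eta / (eps_r * eps_0)
zeta = 2.54e-08 * 0.00099 / (77 * 8.854e-12)
zeta = 0.036884 V = 36.88 mV

36.88


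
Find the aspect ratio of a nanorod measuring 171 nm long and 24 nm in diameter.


Aspect ratio AR = length / diameter
AR = 171 / 24
AR = 7.12

7.12


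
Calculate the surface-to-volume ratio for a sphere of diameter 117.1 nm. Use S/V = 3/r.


Radius r = 117.1/2 = 58.55 nm
S/V = 3 / r = 3 / 58.55
S/V = 0.0512 nm^-1

0.0512


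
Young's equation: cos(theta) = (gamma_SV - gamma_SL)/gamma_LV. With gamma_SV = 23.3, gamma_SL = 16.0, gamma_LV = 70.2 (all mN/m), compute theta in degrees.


cos(theta) = (gamma_SV - gamma_SL) / gamma_LV
cos(theta) = (23.3 - 16.0) / 70.2
cos(theta) = 0.103989
theta = arccos(0.103989) = 84.03 degrees

84.03


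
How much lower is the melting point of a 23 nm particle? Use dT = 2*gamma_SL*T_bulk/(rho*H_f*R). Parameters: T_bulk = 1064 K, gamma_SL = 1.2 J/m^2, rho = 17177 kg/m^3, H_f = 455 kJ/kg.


Radius R = 23/2 = 11.5 nm = 1.15e-08 m
Convert H_f = 455 kJ/kg = 455000 J/kg
dT = 2 * gamma_SL * T_bulk / (rho * H_f * R)
dT = 2 * 1.2 * 1064 / (17177 * 455000 * 1.15e-08)
dT = 28.4 K

28.4


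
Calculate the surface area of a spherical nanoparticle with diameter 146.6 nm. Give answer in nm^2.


Radius r = 146.6/2 = 73.3 nm
Surface area SA = 4 * pi * r^2
SA = 4 * pi * (73.3)^2
SA = 67517.73 nm^2

67517.73


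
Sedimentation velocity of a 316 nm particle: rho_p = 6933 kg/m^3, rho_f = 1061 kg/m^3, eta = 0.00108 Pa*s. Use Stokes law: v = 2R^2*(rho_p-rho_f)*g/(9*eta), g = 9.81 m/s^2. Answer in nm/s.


Radius R = 316/2 nm = 1.58e-07 m
Density difference = 6933 - 1061 = 5872 kg/m^3
v = 2 * R^2 * (rho_p - rho_f) * g / (9 * eta)
v = 2 * (1.58e-07)^2 * 5872 * 9.81 / (9 * 0.00108)
v = 2.95892e-07 m/s = 295.8918 nm/s

295.8918


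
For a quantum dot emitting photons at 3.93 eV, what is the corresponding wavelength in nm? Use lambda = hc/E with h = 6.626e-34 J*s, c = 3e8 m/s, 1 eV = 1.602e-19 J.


Convert energy: E = 3.93 eV = 3.93 * 1.602e-19 = 6.29586e-19 J
lambda = h*c / E = 6.626e-34 * 3e8 / 6.29586e-19
lambda = 3.15731e-07 m = 315.7 nm

315.7


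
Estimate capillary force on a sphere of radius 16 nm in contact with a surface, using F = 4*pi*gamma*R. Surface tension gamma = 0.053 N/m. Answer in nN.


Convert radius: R = 16 nm = 1.6e-08 m
F = 4 * pi * gamma * R
F = 4 * pi * 0.053 * 1.6e-08
F = 1.06563e-08 N = 10.6563 nN

10.6563


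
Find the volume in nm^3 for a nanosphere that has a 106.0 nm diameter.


Radius r = 106.0/2 = 53 nm
Volume V = (4/3) * pi * r^3
V = (4/3) * pi * (53)^3
V = 623614.52 nm^3

623614.52


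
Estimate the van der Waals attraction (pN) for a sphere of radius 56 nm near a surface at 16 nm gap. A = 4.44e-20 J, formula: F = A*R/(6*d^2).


Convert to SI: R = 56 nm = 5.6e-08 m, d = 16 nm = 1.6e-08 m
F = A * R / (6 * d^2)
F = 4.44e-20 * 5.6e-08 / (6 * (1.6e-08)^2)
F = 1.61875e-12 N = 1.619 pN

1.619


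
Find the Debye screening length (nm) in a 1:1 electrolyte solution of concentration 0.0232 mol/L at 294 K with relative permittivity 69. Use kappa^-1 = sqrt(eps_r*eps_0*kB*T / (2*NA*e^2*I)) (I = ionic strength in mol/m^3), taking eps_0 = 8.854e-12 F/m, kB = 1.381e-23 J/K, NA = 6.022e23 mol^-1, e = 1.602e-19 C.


Ionic strength I = 0.0232 * 1^2 * 1000 = 23.2 mol/m^3
kappa^-1 = sqrt(69 * 8.854e-12 * 1.381e-23 * 294 / (2 * 6.022e23 * (1.602e-19)^2 * 23.2))
kappa^-1 = 1.86 nm

1.86


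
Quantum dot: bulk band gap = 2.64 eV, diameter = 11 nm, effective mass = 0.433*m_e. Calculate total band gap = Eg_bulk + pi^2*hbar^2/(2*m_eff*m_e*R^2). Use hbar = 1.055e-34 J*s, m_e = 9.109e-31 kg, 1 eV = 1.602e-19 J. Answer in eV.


Radius R = 11/2 nm = 5.5e-09 m
Confinement energy dE = pi^2 * hbar^2 / (2 * m_eff * m_e * R^2)
dE = pi^2 * (1.055e-34)^2 / (2 * 0.433 * 9.109e-31 * (5.5e-09)^2) J, divided by 1.602e-19 J/eV
dE = 0.0287 eV
Total band gap = E_g(bulk) + dE = 2.64 + 0.0287 = 2.6687 eV

2.6687


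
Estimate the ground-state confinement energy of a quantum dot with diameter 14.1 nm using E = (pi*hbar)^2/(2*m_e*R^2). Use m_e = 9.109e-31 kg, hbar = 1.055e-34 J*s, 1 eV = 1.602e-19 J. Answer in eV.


Radius R = 14.1/2 = 7.05 nm = 7.05e-09 m
E = (pi * 1.055e-34)^2 / (2 * 9.109e-31 * (7.05e-09)^2)
E(J) = 1.21318e-21
E = E(J) / 1.602e-19 = 0.0076 eV

0.0076


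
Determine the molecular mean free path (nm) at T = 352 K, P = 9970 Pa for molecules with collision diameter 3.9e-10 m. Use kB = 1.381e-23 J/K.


Mean free path: lambda = kB*T / (sqrt(2) * pi * d^2 * P)
lambda = 1.381e-23 * 352 / (sqrt(2) * pi * (3.9e-10)^2 * 9970)
lambda = 7.21518e-07 m
lambda = 721.52 nm

721.52


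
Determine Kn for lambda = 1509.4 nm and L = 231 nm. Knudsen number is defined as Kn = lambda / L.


Knudsen number Kn = lambda / L
Kn = 1509.4 / 231
Kn = 6.5342

6.5342


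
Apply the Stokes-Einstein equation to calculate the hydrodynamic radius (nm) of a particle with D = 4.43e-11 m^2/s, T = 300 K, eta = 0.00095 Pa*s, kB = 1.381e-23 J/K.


Stokes-Einstein: R = kB*T / (6*pi*eta*D)
R = 1.381e-23 * 300 / (6 * pi * 0.00095 * 4.43e-11)
R = 5.2226e-09 m = 5.22 nm

5.22


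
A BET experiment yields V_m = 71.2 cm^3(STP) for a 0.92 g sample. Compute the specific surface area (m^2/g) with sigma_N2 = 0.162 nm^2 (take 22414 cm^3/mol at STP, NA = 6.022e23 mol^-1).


Number of moles in monolayer = V_m / 22414 = 71.2 / 22414 = 0.00317659
Number of molecules = moles * NA = 0.00317659 * 6.022e23
SA = molecules * sigma / mass
SA = (71.2 / 22414) * 6.022e23 * 0.162e-18 / 0.92
SA = 336.8 m^2/g

336.8


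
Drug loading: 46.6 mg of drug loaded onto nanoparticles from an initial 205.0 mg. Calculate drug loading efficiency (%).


Drug loading efficiency = (drug loaded / drug initial) * 100
DLE = 46.6 / 205.0 * 100
DLE = 0.2273 * 100
DLE = 22.73%

22.73


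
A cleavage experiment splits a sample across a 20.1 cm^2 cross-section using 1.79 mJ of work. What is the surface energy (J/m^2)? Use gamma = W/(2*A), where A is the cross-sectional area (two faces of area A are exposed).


Convert: A = 20.1 cm^2 = 0.00201 m^2, W = 1.79 mJ = 0.00179 J
Cleaving exposes two faces of area A, so total new surface = 2*A and gamma = W / (2*A)
gamma = 0.00179 / (2 * 0.00201)
gamma = 0.445 J/m^2

0.445


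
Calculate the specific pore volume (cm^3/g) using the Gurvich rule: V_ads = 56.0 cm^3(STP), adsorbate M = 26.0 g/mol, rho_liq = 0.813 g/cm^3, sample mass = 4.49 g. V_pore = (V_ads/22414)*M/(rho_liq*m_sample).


Moles adsorbed n = V_ads / 22414 = 56.0 / 22414 = 2.498438e-03 mol
Liquid volume V_liq = n * M / rho_liq = 2.498438e-03 * 26.0 / 0.813 = 0.07990 cm^3
Specific pore volume V_pore = V_liq / m_sample = 0.07990 / 4.49
V_pore = 0.0178 cm^3/g

0.0178


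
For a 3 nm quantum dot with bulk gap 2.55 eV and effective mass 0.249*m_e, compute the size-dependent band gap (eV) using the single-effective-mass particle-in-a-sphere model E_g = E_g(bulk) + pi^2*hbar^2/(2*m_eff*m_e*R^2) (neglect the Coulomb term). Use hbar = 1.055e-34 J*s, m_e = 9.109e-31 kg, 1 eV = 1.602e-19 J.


Radius R = 3/2 nm = 1.5e-09 m
Confinement energy dE = pi^2 * hbar^2 / (2 * m_eff * m_e * R^2)
dE = pi^2 * (1.055e-34)^2 / (2 * 0.249 * 9.109e-31 * (1.5e-09)^2) J, divided by 1.602e-19 J/eV
dE = 0.6718 eV
Total band gap = E_g(bulk) + dE = 2.55 + 0.6718 = 3.2218 eV

3.2218


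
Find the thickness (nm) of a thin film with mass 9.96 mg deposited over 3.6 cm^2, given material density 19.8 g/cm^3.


Convert: m = 9.96 mg = 9.9600e-06 kg, A = 3.6 cm^2 = 3.6000e-04 m^2, rho = 19.8 g/cm^3 = 19800 kg/m^3
t = m / (A * rho)
t = 9.9600e-06 / (3.6000e-04 * 19800)
t = 1.3973e-06 m = 1397.3 nm

1397.3


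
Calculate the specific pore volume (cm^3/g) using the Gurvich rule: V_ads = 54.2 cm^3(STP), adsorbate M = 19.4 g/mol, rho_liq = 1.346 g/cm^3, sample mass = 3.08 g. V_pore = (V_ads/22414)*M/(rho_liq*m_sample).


Moles adsorbed n = V_ads / 22414 = 54.2 / 22414 = 2.418132e-03 mol
Liquid volume V_liq = n * M / rho_liq = 2.418132e-03 * 19.4 / 1.346 = 0.03485 cm^3
Specific pore volume V_pore = V_liq / m_sample = 0.03485 / 3.08
V_pore = 0.0113 cm^3/g

0.0113


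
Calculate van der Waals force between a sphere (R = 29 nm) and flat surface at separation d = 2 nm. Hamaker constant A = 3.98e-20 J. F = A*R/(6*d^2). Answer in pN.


Convert to SI: R = 29 nm = 2.9e-08 m, d = 2 nm = 2e-09 m
F = A * R / (6 * d^2)
F = 3.98e-20 * 2.9e-08 / (6 * (2e-09)^2)
F = 4.80917e-11 N = 48.092 pN

48.092


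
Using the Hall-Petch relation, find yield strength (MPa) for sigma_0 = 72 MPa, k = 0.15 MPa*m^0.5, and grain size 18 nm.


d = 18 nm = 1.8e-08 m
sqrt(d) = 0.0001341641
Hall-Petch contribution = k / sqrt(d) = 0.15 / 0.0001341641 = 1118.0 MPa
sigma = sigma_0 + k/sqrt(d) = 72 + 1118.0 = 1190.0 MPa

1190.0


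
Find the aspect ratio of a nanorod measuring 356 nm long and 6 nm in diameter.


Aspect ratio AR = length / diameter
AR = 356 / 6
AR = 59.33

59.33


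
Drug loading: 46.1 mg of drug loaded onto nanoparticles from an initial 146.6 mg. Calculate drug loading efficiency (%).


Drug loading efficiency = (drug loaded / drug initial) * 100
DLE = 46.1 / 146.6 * 100
DLE = 0.3145 * 100
DLE = 31.45%

31.45


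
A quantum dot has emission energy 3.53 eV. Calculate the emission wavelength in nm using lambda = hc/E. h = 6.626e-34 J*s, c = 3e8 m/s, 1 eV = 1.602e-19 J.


Convert energy: E = 3.53 eV = 3.53 * 1.602e-19 = 5.65506e-19 J
lambda = h*c / E = 6.626e-34 * 3e8 / 5.65506e-19
lambda = 3.51508e-07 m = 351.5 nm

351.5


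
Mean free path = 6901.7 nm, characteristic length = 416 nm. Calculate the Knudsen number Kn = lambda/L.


Knudsen number Kn = lambda / L
Kn = 6901.7 / 416
Kn = 16.5906

16.5906


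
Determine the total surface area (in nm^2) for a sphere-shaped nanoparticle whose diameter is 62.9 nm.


Radius r = 62.9/2 = 31.45 nm
Surface area SA = 4 * pi * r^2
SA = 4 * pi * (31.45)^2
SA = 12429.43 nm^2

12429.43


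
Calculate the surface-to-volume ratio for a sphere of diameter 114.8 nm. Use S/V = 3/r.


Radius r = 114.8/2 = 57.4 nm
S/V = 3 / r = 3 / 57.4
S/V = 0.0523 nm^-1

0.0523


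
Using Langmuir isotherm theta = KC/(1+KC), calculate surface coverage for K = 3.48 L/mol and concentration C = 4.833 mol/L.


Langmuir isotherm: theta = K*C / (1 + K*C)
K*C = 3.48 * 4.833 = 16.81884
theta = 16.81884 / (1 + 16.81884) = 16.81884 / 17.81884
theta = 0.9439

0.9439


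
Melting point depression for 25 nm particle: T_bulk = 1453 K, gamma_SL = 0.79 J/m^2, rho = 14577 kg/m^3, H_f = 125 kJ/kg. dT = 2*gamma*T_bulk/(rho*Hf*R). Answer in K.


Radius R = 25/2 = 12.5 nm = 1.25e-08 m
Convert H_f = 125 kJ/kg = 125000 J/kg
dT = 2 * gamma_SL * T_bulk / (rho * H_f * R)
dT = 2 * 0.79 * 1453 / (14577 * 125000 * 1.25e-08)
dT = 100.8 K

100.8


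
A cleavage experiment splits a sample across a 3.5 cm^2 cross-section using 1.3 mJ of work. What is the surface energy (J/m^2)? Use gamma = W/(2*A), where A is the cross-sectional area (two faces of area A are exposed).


Convert: A = 3.5 cm^2 = 0.00035 m^2, W = 1.3 mJ = 0.0013 J
Cleaving exposes two faces of area A, so total new surface = 2*A and gamma = W / (2*A)
gamma = 0.0013 / (2 * 0.00035)
gamma = 1.857 J/m^2

1.857


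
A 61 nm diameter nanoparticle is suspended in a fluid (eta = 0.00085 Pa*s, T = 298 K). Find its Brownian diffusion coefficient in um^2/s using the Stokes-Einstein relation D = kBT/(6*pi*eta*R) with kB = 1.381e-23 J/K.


Radius R = 61/2 = 30.5 nm = 3.05e-08 m
D = kB*T / (6*pi*eta*R)
D = 1.381e-23 * 298 / (6 * pi * 0.00085 * 3.05e-08)
D = 8.42151e-12 m^2/s = 8.422 um^2/s

8.422


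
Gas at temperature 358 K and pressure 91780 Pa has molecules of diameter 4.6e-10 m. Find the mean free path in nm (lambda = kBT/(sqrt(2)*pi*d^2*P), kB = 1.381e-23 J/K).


Mean free path: lambda = kB*T / (sqrt(2) * pi * d^2 * P)
lambda = 1.381e-23 * 358 / (sqrt(2) * pi * (4.6e-10)^2 * 91780)
lambda = 5.72991e-08 m
lambda = 57.3 nm

57.3


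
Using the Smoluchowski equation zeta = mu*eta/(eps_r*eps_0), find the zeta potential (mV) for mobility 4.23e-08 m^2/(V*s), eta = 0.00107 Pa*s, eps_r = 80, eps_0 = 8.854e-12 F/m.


Smoluchowski equation: zeta = mu * eta / (eps_r * eps_0)
zeta = 4.23e-08 * 0.00107 / (80 * 8.854e-12)
zeta = 0.063899 V = 63.9 mV

63.9


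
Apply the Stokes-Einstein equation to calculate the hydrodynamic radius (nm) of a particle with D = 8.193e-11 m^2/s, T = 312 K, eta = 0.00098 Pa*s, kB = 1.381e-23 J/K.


Stokes-Einstein: R = kB*T / (6*pi*eta*D)
R = 1.381e-23 * 312 / (6 * pi * 0.00098 * 8.193e-11)
R = 2.84694e-09 m = 2.85 nm

2.85


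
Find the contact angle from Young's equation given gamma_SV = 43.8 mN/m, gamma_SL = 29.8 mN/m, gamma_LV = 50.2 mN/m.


cos(theta) = (gamma_SV - gamma_SL) / gamma_LV
cos(theta) = (43.8 - 29.8) / 50.2
cos(theta) = 0.278884
theta = arccos(0.278884) = 73.81 degrees

73.81


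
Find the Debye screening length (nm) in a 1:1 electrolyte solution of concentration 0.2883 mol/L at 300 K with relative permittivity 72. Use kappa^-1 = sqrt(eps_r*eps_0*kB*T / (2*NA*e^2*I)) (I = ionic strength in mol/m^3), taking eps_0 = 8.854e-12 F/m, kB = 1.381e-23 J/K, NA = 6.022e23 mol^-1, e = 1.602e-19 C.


Ionic strength I = 0.2883 * 1^2 * 1000 = 288.3 mol/m^3
kappa^-1 = sqrt(72 * 8.854e-12 * 1.381e-23 * 300 / (2 * 6.022e23 * (1.602e-19)^2 * 288.3))
kappa^-1 = 0.544 nm

0.544


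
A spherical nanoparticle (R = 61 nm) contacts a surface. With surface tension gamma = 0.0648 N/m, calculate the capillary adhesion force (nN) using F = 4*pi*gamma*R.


Convert radius: R = 61 nm = 6.1e-08 m
F = 4 * pi * gamma * R
F = 4 * pi * 0.0648 * 6.1e-08
F = 4.96723e-08 N = 49.6723 nN

49.6723


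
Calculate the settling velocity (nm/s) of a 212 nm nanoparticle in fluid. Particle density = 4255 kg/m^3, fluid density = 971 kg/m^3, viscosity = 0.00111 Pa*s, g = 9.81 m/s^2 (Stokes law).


Radius R = 212/2 nm = 1.06e-07 m
Density difference = 4255 - 971 = 3284 kg/m^3
v = 2 * R^2 * (rho_p - rho_f) * g / (9 * eta)
v = 2 * (1.06e-07)^2 * 3284 * 9.81 / (9 * 0.00111)
v = 7.24684e-08 m/s = 72.4684 nm/s

72.4684


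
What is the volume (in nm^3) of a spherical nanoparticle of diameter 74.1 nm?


Radius r = 74.1/2 = 37.05 nm
Volume V = (4/3) * pi * r^3
V = (4/3) * pi * (37.05)^3
V = 213036.12 nm^3

213036.12


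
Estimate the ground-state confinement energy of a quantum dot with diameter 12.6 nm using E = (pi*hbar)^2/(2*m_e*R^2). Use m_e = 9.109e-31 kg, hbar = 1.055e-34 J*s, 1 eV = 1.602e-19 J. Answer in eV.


Radius R = 12.6/2 = 6.3 nm = 6.3e-09 m
E = (pi * 1.055e-34)^2 / (2 * 9.109e-31 * (6.3e-09)^2)
E(J) = 1.51923e-21
E = E(J) / 1.602e-19 = 0.0095 eV

0.0095


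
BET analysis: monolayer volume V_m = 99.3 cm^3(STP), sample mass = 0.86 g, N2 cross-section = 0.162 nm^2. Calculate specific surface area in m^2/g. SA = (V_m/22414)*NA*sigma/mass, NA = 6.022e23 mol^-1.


Number of moles in monolayer = V_m / 22414 = 99.3 / 22414 = 0.00443027
Number of molecules = moles * NA = 0.00443027 * 6.022e23
SA = molecules * sigma / mass
SA = (99.3 / 22414) * 6.022e23 * 0.162e-18 / 0.86
SA = 502.6 m^2/g

502.6


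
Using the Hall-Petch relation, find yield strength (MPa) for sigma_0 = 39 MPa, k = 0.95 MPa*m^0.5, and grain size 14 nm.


d = 14 nm = 1.4e-08 m
sqrt(d) = 0.0001183216
Hall-Petch contribution = k / sqrt(d) = 0.95 / 0.0001183216 = 8029.0 MPa
sigma = sigma_0 + k/sqrt(d) = 39 + 8029.0 = 8068.0 MPa

8068.0


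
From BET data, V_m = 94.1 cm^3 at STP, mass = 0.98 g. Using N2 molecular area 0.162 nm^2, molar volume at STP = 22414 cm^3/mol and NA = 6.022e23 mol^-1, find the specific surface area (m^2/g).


Number of moles in monolayer = V_m / 22414 = 94.1 / 22414 = 0.00419827
Number of molecules = moles * NA = 0.00419827 * 6.022e23
SA = molecules * sigma / mass
SA = (94.1 / 22414) * 6.022e23 * 0.162e-18 / 0.98
SA = 417.9 m^2/g

417.9


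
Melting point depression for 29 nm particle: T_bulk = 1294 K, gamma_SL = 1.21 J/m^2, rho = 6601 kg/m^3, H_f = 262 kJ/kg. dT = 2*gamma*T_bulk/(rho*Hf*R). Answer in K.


Radius R = 29/2 = 14.5 nm = 1.45e-08 m
Convert H_f = 262 kJ/kg = 262000 J/kg
dT = 2 * gamma_SL * T_bulk / (rho * H_f * R)
dT = 2 * 1.21 * 1294 / (6601 * 262000 * 1.45e-08)
dT = 124.9 K

124.9


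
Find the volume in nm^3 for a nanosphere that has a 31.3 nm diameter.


Radius r = 31.3/2 = 15.65 nm
Volume V = (4/3) * pi * r^3
V = (4/3) * pi * (15.65)^3
V = 16055.79 nm^3

16055.79


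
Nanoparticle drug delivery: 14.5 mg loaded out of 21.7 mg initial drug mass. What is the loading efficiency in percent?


Drug loading efficiency = (drug loaded / drug initial) * 100
DLE = 14.5 / 21.7 * 100
DLE = 0.6682 * 100
DLE = 66.82%

66.82


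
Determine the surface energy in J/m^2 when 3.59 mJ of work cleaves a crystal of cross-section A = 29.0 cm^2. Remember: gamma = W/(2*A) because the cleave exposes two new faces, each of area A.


Convert: A = 29.0 cm^2 = 0.0029 m^2, W = 3.59 mJ = 0.00359 J
Cleaving exposes two faces of area A, so total new surface = 2*A and gamma = W / (2*A)
gamma = 0.00359 / (2 * 0.0029)
gamma = 0.619 J/m^2

0.619


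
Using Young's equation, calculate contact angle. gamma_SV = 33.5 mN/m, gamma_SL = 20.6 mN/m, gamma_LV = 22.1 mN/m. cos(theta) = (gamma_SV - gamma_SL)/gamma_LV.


cos(theta) = (gamma_SV - gamma_SL) / gamma_LV
cos(theta) = (33.5 - 20.6) / 22.1
cos(theta) = 0.58371
theta = arccos(0.58371) = 54.29 degrees

54.29


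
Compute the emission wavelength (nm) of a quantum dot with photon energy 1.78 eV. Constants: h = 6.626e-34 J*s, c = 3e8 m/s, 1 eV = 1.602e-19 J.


Convert energy: E = 1.78 eV = 1.78 * 1.602e-19 = 2.85156e-19 J
lambda = h*c / E = 6.626e-34 * 3e8 / 2.85156e-19
lambda = 6.97092e-07 m = 697.1 nm

697.1


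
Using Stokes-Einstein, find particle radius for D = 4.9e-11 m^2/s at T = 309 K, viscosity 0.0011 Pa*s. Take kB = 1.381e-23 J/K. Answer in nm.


Stokes-Einstein: R = kB*T / (6*pi*eta*D)
R = 1.381e-23 * 309 / (6 * pi * 0.0011 * 4.9e-11)
R = 4.20013e-09 m = 4.2 nm

4.2


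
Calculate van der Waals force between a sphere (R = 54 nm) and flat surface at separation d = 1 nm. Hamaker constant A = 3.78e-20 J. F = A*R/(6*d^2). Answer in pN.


Convert to SI: R = 54 nm = 5.4e-08 m, d = 1 nm = 1e-09 m
F = A * R / (6 * d^2)
F = 3.78e-20 * 5.4e-08 / (6 * (1e-09)^2)
F = 3.402e-10 N = 340.2 pN

340.2


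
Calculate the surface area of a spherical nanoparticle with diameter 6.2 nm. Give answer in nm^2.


Radius r = 6.2/2 = 3.1 nm
Surface area SA = 4 * pi * r^2
SA = 4 * pi * (3.1)^2
SA = 120.76 nm^2

120.76


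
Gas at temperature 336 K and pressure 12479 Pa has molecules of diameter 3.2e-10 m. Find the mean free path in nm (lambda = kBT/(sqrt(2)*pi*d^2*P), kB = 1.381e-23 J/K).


Mean free path: lambda = kB*T / (sqrt(2) * pi * d^2 * P)
lambda = 1.381e-23 * 336 / (sqrt(2) * pi * (3.2e-10)^2 * 12479)
lambda = 8.17313e-07 m
lambda = 817.31 nm

817.31


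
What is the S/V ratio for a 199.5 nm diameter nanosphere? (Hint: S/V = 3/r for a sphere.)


Radius r = 199.5/2 = 99.75 nm
S/V = 3 / r = 3 / 99.75
S/V = 0.0301 nm^-1

0.0301


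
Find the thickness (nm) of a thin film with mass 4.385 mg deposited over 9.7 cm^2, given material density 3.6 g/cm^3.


Convert: m = 4.385 mg = 4.3850e-06 kg, A = 9.7 cm^2 = 9.7000e-04 m^2, rho = 3.6 g/cm^3 = 3600 kg/m^3
t = m / (A * rho)
t = 4.3850e-06 / (9.7000e-04 * 3600)
t = 1.2557e-06 m = 1255.7 nm

1255.7


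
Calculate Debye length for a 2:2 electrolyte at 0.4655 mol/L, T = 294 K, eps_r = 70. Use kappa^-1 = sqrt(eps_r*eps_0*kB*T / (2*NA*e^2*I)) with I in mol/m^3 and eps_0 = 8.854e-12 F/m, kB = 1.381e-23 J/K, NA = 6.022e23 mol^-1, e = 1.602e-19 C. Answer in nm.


Ionic strength I = 0.4655 * 2^2 * 1000 = 1862 mol/m^3
kappa^-1 = sqrt(70 * 8.854e-12 * 1.381e-23 * 294 / (2 * 6.022e23 * (1.602e-19)^2 * 1862))
kappa^-1 = 0.209 nm

0.209


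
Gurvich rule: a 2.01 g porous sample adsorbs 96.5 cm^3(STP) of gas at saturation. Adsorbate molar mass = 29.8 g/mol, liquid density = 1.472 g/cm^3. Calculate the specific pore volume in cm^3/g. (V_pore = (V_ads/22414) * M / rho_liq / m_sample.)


Moles adsorbed n = V_ads / 22414 = 96.5 / 22414 = 4.305345e-03 mol
Liquid volume V_liq = n * M / rho_liq = 4.305345e-03 * 29.8 / 1.472 = 0.08716 cm^3
Specific pore volume V_pore = V_liq / m_sample = 0.08716 / 2.01
V_pore = 0.0434 cm^3/g

0.0434


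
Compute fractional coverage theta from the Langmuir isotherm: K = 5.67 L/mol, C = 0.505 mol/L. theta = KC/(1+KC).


Langmuir isotherm: theta = K*C / (1 + K*C)
K*C = 5.67 * 0.505 = 2.86335
theta = 2.86335 / (1 + 2.86335) = 2.86335 / 3.86335
theta = 0.7412

0.7412


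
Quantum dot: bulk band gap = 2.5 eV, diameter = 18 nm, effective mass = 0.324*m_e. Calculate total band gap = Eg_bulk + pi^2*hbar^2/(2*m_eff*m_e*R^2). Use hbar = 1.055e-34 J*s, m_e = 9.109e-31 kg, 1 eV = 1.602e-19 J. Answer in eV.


Radius R = 18/2 nm = 9e-09 m
Confinement energy dE = pi^2 * hbar^2 / (2 * m_eff * m_e * R^2)
dE = pi^2 * (1.055e-34)^2 / (2 * 0.324 * 9.109e-31 * (9e-09)^2) J, divided by 1.602e-19 J/eV
dE = 0.0143 eV
Total band gap = E_g(bulk) + dE = 2.5 + 0.0143 = 2.5143 eV

2.5143


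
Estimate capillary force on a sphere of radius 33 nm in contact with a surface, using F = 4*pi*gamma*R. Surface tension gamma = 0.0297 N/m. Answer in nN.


Convert radius: R = 33 nm = 3.3e-08 m
F = 4 * pi * gamma * R
F = 4 * pi * 0.0297 * 3.3e-08
F = 1.23163e-08 N = 12.3163 nN

12.3163


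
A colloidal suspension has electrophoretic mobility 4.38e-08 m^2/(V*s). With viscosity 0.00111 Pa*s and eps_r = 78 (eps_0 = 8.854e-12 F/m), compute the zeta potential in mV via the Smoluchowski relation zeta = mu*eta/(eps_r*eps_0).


Smoluchowski equation: zeta = mu * eta / (eps_r * eps_0)
zeta = 4.38e-08 * 0.00111 / (78 * 8.854e-12)
zeta = 0.070398 V = 70.4 mV

70.4


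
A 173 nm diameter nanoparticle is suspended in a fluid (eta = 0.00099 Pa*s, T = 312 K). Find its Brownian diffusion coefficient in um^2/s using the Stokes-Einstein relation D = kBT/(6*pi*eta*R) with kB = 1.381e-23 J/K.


Radius R = 173/2 = 86.5 nm = 8.65e-08 m
D = kB*T / (6*pi*eta*R)
D = 1.381e-23 * 312 / (6 * pi * 0.00099 * 8.65e-08)
D = 2.66929e-12 m^2/s = 2.669 um^2/s

2.669


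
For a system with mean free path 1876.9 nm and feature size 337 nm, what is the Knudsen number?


Knudsen number Kn = lambda / L
Kn = 1876.9 / 337
Kn = 5.5694

5.5694


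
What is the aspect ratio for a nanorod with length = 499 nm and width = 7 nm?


Aspect ratio AR = length / diameter
AR = 499 / 7
AR = 71.29

71.29


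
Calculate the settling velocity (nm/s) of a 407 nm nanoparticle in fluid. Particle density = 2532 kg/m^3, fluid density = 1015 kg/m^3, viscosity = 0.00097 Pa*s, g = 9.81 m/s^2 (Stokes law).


Radius R = 407/2 nm = 2.035e-07 m
Density difference = 2532 - 1015 = 1517 kg/m^3
v = 2 * R^2 * (rho_p - rho_f) * g / (9 * eta)
v = 2 * (2.035e-07)^2 * 1517 * 9.81 / (9 * 0.00097)
v = 1.41188e-07 m/s = 141.1884 nm/s

141.1884


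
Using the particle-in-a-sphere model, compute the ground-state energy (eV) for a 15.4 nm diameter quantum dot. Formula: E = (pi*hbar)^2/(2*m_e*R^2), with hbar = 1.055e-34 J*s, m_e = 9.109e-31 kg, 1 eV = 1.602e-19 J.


Radius R = 15.4/2 = 7.7 nm = 7.7e-09 m
E = (pi * 1.055e-34)^2 / (2 * 9.109e-31 * (7.7e-09)^2)
E(J) = 1.017e-21
E = E(J) / 1.602e-19 = 0.0063 eV

0.0063


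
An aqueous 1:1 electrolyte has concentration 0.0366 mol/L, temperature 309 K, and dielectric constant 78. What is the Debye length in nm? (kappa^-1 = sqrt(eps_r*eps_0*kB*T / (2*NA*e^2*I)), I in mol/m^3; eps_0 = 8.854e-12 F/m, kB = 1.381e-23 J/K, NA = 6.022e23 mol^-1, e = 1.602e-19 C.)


Ionic strength I = 0.0366 * 1^2 * 1000 = 36.6 mol/m^3
kappa^-1 = sqrt(78 * 8.854e-12 * 1.381e-23 * 309 / (2 * 6.022e23 * (1.602e-19)^2 * 36.6))
kappa^-1 = 1.614 nm

1.614


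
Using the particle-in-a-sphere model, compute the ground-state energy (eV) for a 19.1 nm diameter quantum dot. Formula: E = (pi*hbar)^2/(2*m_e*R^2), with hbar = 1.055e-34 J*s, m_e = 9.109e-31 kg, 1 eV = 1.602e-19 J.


Radius R = 19.1/2 = 9.55 nm = 9.55e-09 m
E = (pi * 1.055e-34)^2 / (2 * 9.109e-31 * (9.55e-09)^2)
E(J) = 6.61146e-22
E = E(J) / 1.602e-19 = 0.0041 eV

0.0041


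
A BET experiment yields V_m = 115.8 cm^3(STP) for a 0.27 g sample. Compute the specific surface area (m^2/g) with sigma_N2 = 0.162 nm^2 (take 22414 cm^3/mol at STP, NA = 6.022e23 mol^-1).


Number of moles in monolayer = V_m / 22414 = 115.8 / 22414 = 0.00516641
Number of molecules = moles * NA = 0.00516641 * 6.022e23
SA = molecules * sigma / mass
SA = (115.8 / 22414) * 6.022e23 * 0.162e-18 / 0.27
SA = 1866.7 m^2/g

1866.7


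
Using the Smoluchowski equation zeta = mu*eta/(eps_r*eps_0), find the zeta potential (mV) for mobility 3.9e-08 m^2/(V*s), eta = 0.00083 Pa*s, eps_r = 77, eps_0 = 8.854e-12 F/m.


Smoluchowski equation: zeta = mu * eta / (eps_r * eps_0)
zeta = 3.9e-08 * 0.00083 / (77 * 8.854e-12)
zeta = 0.04748 V = 47.48 mV

47.48


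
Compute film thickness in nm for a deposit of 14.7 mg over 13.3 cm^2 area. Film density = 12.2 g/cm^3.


Convert: m = 14.7 mg = 1.4700e-05 kg, A = 13.3 cm^2 = 1.3300e-03 m^2, rho = 12.2 g/cm^3 = 12200 kg/m^3
t = m / (A * rho)
t = 1.4700e-05 / (1.3300e-03 * 12200)
t = 9.0595e-07 m = 906.0 nm

906.0


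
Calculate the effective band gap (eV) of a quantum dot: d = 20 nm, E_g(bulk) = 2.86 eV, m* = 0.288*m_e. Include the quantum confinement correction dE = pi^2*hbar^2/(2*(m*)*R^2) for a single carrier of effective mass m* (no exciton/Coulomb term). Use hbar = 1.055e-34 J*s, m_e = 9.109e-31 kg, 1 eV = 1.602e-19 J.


Radius R = 20/2 nm = 1e-08 m
Confinement energy dE = pi^2 * hbar^2 / (2 * m_eff * m_e * R^2)
dE = pi^2 * (1.055e-34)^2 / (2 * 0.288 * 9.109e-31 * (1e-08)^2) J, divided by 1.602e-19 J/eV
dE = 0.0131 eV
Total band gap = E_g(bulk) + dE = 2.86 + 0.0131 = 2.8731 eV

2.8731


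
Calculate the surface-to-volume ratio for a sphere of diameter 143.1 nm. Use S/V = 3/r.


Radius r = 143.1/2 = 71.55 nm
S/V = 3 / r = 3 / 71.55
S/V = 0.0419 nm^-1

0.0419


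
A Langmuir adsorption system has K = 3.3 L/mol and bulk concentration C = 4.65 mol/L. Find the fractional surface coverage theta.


Langmuir isotherm: theta = K*C / (1 + K*C)
K*C = 3.3 * 4.65 = 15.345
theta = 15.345 / (1 + 15.345) = 15.345 / 16.345
theta = 0.9388

0.9388


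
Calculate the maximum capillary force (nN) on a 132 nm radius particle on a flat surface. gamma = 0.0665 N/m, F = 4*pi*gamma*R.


Convert radius: R = 132 nm = 1.32e-07 m
F = 4 * pi * gamma * R
F = 4 * pi * 0.0665 * 1.32e-07
F = 1.10308e-07 N = 110.3076 nN

110.3076


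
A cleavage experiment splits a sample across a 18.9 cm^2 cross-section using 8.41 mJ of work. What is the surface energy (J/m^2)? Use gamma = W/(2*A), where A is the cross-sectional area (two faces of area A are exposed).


Convert: A = 18.9 cm^2 = 0.00189 m^2, W = 8.41 mJ = 0.00841 J
Cleaving exposes two faces of area A, so total new surface = 2*A and gamma = W / (2*A)
gamma = 0.00841 / (2 * 0.00189)
gamma = 2.225 J/m^2

2.225


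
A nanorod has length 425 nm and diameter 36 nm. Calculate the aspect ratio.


Aspect ratio AR = length / diameter
AR = 425 / 36
AR = 11.81

11.81


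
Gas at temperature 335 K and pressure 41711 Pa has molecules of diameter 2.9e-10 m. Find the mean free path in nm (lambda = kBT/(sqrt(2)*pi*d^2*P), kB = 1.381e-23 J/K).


Mean free path: lambda = kB*T / (sqrt(2) * pi * d^2 * P)
lambda = 1.381e-23 * 335 / (sqrt(2) * pi * (2.9e-10)^2 * 41711)
lambda = 2.96843e-07 m
lambda = 296.84 nm

296.84


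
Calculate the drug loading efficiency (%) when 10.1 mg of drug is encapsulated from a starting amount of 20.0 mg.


Drug loading efficiency = (drug loaded / drug initial) * 100
DLE = 10.1 / 20.0 * 100
DLE = 0.505 * 100
DLE = 50.5%

50.5


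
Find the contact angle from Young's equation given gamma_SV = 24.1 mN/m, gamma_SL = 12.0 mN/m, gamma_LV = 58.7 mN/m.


cos(theta) = (gamma_SV - gamma_SL) / gamma_LV
cos(theta) = (24.1 - 12.0) / 58.7
cos(theta) = 0.206133
theta = arccos(0.206133) = 78.1 degrees

78.1


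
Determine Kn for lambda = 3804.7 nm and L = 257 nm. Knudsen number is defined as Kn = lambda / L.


Knudsen number Kn = lambda / L
Kn = 3804.7 / 257
Kn = 14.8043

14.8043


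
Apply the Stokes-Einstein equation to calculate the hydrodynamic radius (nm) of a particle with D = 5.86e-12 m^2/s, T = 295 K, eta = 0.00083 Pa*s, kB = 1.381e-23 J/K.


Stokes-Einstein: R = kB*T / (6*pi*eta*D)
R = 1.381e-23 * 295 / (6 * pi * 0.00083 * 5.86e-12)
R = 4.44364e-08 m = 44.44 nm

44.44


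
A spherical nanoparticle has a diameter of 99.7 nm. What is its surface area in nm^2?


Radius r = 99.7/2 = 49.85 nm
Surface area SA = 4 * pi * r^2
SA = 4 * pi * (49.85)^2
SA = 31227.71 nm^2

31227.71


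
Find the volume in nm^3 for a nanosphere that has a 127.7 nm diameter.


Radius r = 127.7/2 = 63.85 nm
Volume V = (4/3) * pi * r^3
V = (4/3) * pi * (63.85)^3
V = 1090363.52 nm^3

1090363.52


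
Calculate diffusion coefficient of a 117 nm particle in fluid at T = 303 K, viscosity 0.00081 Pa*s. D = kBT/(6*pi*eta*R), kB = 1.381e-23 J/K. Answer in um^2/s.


Radius R = 117/2 = 58.5 nm = 5.85e-08 m
D = kB*T / (6*pi*eta*R)
D = 1.381e-23 * 303 / (6 * pi * 0.00081 * 5.85e-08)
D = 4.68483e-12 m^2/s = 4.685 um^2/s

4.685


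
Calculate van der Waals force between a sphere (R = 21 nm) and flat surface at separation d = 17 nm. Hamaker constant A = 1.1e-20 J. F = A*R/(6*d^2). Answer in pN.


Convert to SI: R = 21 nm = 2.1e-08 m, d = 17 nm = 1.7e-08 m
F = A * R / (6 * d^2)
F = 1.1e-20 * 2.1e-08 / (6 * (1.7e-08)^2)
F = 1.33218e-13 N = 0.133 pN

0.133


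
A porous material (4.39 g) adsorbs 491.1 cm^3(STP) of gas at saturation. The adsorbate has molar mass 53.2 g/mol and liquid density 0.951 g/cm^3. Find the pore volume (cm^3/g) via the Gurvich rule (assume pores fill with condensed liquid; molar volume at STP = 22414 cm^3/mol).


Moles adsorbed n = V_ads / 22414 = 491.1 / 22414 = 2.191041e-02 mol
Liquid volume V_liq = n * M / rho_liq = 2.191041e-02 * 53.2 / 0.951 = 1.22569 cm^3
Specific pore volume V_pore = V_liq / m_sample = 1.22569 / 4.39
V_pore = 0.2792 cm^3/g

0.2792


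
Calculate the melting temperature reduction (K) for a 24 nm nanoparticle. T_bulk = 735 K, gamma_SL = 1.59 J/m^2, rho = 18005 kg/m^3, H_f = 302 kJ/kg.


Radius R = 24/2 = 12 nm = 1.2e-08 m
Convert H_f = 302 kJ/kg = 302000 J/kg
dT = 2 * gamma_SL * T_bulk / (rho * H_f * R)
dT = 2 * 1.59 * 735 / (18005 * 302000 * 1.2e-08)
dT = 35.8 K

35.8


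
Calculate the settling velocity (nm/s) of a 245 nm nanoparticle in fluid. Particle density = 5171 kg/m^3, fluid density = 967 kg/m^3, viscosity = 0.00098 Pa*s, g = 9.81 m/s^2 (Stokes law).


Radius R = 245/2 nm = 1.225e-07 m
Density difference = 5171 - 967 = 4204 kg/m^3
v = 2 * R^2 * (rho_p - rho_f) * g / (9 * eta)
v = 2 * (1.225e-07)^2 * 4204 * 9.81 / (9 * 0.00098)
v = 1.40335e-07 m/s = 140.3348 nm/s

140.3348


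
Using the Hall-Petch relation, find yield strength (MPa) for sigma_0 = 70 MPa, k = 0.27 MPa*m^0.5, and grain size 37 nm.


d = 37 nm = 3.7e-08 m
sqrt(d) = 0.0001923538
Hall-Petch contribution = k / sqrt(d) = 0.27 / 0.0001923538 = 1403.7 MPa
sigma = sigma_0 + k/sqrt(d) = 70 + 1403.7 = 1473.7 MPa

1473.7


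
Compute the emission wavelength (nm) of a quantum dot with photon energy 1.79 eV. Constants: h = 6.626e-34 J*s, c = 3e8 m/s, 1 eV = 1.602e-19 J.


Convert energy: E = 1.79 eV = 1.79 * 1.602e-19 = 2.86758e-19 J
lambda = h*c / E = 6.626e-34 * 3e8 / 2.86758e-19
lambda = 6.93198e-07 m = 693.2 nm

693.2


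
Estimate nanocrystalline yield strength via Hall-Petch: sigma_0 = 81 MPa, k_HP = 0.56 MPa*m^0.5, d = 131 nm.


d = 131 nm = 1.31e-07 m
sqrt(d) = 0.0003619392
Hall-Petch contribution = k / sqrt(d) = 0.56 / 0.0003619392 = 1547.2 MPa
sigma = sigma_0 + k/sqrt(d) = 81 + 1547.2 = 1628.2 MPa

1628.2


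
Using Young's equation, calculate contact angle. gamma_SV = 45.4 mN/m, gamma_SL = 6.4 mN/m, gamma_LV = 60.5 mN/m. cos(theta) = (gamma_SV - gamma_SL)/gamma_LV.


cos(theta) = (gamma_SV - gamma_SL) / gamma_LV
cos(theta) = (45.4 - 6.4) / 60.5
cos(theta) = 0.644628
theta = arccos(0.644628) = 49.86 degrees

49.86
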